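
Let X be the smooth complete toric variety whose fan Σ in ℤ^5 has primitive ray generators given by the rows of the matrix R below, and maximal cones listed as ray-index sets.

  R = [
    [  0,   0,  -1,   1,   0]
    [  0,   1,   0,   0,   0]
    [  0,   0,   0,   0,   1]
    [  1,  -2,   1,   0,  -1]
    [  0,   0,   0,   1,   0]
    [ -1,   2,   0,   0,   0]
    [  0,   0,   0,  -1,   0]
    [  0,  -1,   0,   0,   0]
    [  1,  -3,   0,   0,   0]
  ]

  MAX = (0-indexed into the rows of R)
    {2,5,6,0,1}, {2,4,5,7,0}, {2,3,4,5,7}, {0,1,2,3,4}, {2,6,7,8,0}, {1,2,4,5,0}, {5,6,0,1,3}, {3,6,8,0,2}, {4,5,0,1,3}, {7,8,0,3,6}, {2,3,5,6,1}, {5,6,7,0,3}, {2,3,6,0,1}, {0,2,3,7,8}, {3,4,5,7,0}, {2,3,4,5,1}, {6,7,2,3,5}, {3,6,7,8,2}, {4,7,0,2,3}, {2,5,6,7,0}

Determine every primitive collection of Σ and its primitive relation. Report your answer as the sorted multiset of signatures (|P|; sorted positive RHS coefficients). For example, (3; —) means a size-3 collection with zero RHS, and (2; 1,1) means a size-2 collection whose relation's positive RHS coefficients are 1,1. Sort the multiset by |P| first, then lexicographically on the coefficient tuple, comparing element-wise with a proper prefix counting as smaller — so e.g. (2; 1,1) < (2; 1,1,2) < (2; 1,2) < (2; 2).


Σ has 7 primitive collections:

  • {1,7}:  v_{1} + v_{7} = 0  ⟹  sig = (2; —)
  • {4,6}:  v_{4} + v_{6} = 0  ⟹  sig = (2; —)
  • {5,8}:  v_{5} + v_{8} = v_{7}  ⟹  sig = (2; 1)
  • {1,8}:  v_{1} + v_{8} = v_{0} + v_{2} + v_{3} + v_{6}  ⟹  sig = (2; 1,1,1,1)
  • {4,8}:  v_{4} + v_{8} = v_{0} + v_{2} + v_{3} + v_{7}  ⟹  sig = (2; 1,1,1,1)
  • {0,2,3,5}:  v_{0} + v_{2} + v_{3} + v_{5} = v_{4}  ⟹  sig = (4; 1)
  • {0,2,3,6,7}:  v_{0} + v_{2} + v_{3} + v_{6} + v_{7} = v_{8}  ⟹  sig = (5; 1)

Sorted signature multiset PRS(X):
{ (2; —) ×2,  (2; 1),  (2; 1,1,1,1) ×2,  (4; 1),  (5; 1) }


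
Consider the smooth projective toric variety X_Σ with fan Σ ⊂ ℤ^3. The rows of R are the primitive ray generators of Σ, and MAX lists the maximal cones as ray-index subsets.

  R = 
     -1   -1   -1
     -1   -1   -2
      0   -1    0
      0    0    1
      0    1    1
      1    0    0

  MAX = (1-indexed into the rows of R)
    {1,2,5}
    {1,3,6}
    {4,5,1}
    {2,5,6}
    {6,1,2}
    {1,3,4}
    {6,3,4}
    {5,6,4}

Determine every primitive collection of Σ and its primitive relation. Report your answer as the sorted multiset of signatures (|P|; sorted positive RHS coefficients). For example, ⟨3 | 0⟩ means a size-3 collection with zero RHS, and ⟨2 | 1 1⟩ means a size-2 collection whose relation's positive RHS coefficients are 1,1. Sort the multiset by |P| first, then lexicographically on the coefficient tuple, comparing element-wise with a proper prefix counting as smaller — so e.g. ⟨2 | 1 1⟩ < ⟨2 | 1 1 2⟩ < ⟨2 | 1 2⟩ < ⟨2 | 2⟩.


5 minimal non-faces of Δ(Σ) (on 6 rays):

  {2,4}:  v_{2} + v_{4} = v_{1}  ⇒ sig = ⟨2 | 1⟩
  {3,5}:  v_{3} + v_{5} = v_{4}  ⇒ sig = ⟨2 | 1⟩
  {2,3}:  v_{2} + v_{3} = 2·v_{1} + v_{6}  ⇒ sig = ⟨2 | 1 2⟩
  {1,5,6}:  v_{1} + v_{5} + v_{6} = 0  ⇒ sig = ⟨3 | 0⟩
  {1,4,6}:  v_{1} + v_{4} + v_{6} = v_{3}  ⇒ sig = ⟨3 | 1⟩

Sorted signature multiset PRS(X):
{ ⟨2 | 1⟩ ×2,  ⟨2 | 1 2⟩,  ⟨3 | 0⟩,  ⟨3 | 1⟩ }


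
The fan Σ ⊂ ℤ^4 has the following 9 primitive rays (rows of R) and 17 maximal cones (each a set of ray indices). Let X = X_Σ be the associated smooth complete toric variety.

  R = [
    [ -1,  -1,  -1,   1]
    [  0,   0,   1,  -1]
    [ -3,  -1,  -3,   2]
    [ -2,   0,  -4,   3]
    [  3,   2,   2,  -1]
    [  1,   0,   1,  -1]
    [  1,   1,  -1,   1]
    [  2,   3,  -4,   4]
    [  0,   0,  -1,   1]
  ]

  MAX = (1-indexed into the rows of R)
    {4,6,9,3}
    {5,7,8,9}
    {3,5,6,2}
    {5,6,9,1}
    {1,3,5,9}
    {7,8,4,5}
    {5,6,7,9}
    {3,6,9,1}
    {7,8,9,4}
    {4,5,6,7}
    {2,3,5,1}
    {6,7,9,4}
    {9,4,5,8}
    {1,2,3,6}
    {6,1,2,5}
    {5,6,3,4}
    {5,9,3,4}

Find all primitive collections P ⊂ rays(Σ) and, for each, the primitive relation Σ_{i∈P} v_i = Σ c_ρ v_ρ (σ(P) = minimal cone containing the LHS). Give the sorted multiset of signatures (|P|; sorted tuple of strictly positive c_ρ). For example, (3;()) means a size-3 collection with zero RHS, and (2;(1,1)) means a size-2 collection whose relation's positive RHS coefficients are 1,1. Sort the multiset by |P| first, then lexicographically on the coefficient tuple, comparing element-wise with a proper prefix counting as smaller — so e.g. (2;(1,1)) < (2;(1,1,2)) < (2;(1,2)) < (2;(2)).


Σ has 14 primitive collections:

  P = {2,9}:  v_{2} + v_{9} = 0  →  sig = (2;())
  P = {3,7}:  v_{3} + v_{7} = v_{4}  →  sig = (2;(1))
  P = {2,7}:  v_{2} + v_{7} = v_{3} + v_{5} + v_{6}  →  sig = (2;(1,1,1))
  P = {2,8}:  v_{2} + v_{8} = v_{4} + v_{5} + v_{7}  →  sig = (2;(1,1,1))
  P = {2,4}:  v_{2} + v_{4} = 2·v_{3} + v_{5} + v_{6}  →  sig = (2;(1,1,2))
  P = {3,8}:  v_{3} + v_{8} = 2·v_{4} + v_{5} + v_{9}  →  sig = (2;(1,1,2))
  P = {1,8}:  v_{1} + v_{8} = v_{4} + v_{5} + 3·v_{9}  →  sig = (2;(1,1,3))
  P = {1,4}:  v_{1} + v_{4} = v_{3} + 2·v_{9}  →  sig = (2;(1,2))
  P = {1,7}:  v_{1} + v_{7} = 2·v_{9}  →  sig = (2;(2))
  P = {6,8}:  v_{6} + v_{8} = 3·v_{7}  →  sig = (2;(3))
  P = {1,3,5,6}:  v_{1} + v_{3} + v_{5} + v_{6} = v_{9}  →  sig = (4;(1))
  P = {3,5,6,9}:  v_{3} + v_{5} + v_{6} + v_{9} = v_{7}  →  sig = (4;(1))
  P = {4,5,7,9}:  v_{4} + v_{5} + v_{7} + v_{9} = v_{8}  →  sig = (4;(1))
  P = {4,5,6,9}:  v_{4} + v_{5} + v_{6} + v_{9} = 2·v_{7}  →  sig = (4;(2))

Signatures (|P|; sorted positive RHS coefficients), sorted:
[(2;()), (2;(1)), (2;(1,1,1)), (2;(1,1,1)), (2;(1,1,2)), (2;(1,1,2)), (2;(1,1,3)), (2;(1,2)), (2;(2)), (2;(3)), (4;(1)), (4;(1)), (4;(1)), (4;(2))]


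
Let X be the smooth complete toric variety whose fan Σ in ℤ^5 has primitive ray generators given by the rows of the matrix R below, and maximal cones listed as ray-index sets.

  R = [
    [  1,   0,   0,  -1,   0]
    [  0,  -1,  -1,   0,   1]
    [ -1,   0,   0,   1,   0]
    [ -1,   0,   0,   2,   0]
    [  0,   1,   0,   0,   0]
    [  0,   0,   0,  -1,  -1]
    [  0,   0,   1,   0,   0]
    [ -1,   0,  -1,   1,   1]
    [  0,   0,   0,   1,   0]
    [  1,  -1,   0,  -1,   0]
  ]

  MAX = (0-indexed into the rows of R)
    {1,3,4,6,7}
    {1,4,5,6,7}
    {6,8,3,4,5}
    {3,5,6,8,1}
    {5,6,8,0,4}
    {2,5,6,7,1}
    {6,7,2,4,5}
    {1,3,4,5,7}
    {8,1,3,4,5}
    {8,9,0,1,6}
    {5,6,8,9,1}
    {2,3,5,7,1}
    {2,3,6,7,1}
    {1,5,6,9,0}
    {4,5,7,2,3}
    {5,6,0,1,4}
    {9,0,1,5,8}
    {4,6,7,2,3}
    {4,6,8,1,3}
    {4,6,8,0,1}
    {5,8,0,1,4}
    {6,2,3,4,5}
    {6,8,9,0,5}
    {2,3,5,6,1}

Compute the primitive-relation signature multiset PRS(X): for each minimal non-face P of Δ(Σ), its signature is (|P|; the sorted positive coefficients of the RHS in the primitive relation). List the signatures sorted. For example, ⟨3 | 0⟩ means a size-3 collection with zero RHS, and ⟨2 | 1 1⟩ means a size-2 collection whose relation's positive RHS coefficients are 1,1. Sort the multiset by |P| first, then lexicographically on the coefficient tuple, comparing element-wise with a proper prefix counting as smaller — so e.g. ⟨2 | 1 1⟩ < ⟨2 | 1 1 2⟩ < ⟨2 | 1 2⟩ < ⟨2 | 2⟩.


Σ has 14 primitive collections:

  P = {0,2}:  v_{0} + v_{2} = 0  ⇒ sig = ⟨2 | 0⟩
  P = {0,3}:  v_{0} + v_{3} = v_{8}  ⇒ sig = ⟨2 | 1⟩
  P = {2,8}:  v_{2} + v_{8} = v_{3}  ⇒ sig = ⟨2 | 1⟩
  P = {4,9}:  v_{4} + v_{9} = v_{0}  ⇒ sig = ⟨2 | 1⟩
  P = {7,9}:  v_{7} + v_{9} = v_{1}  ⇒ sig = ⟨2 | 1⟩
  P = {0,7}:  v_{0} + v_{7} = v_{1} + v_{4}  ⇒ sig = ⟨2 | 1 1⟩
  P = {7,8}:  v_{7} + v_{8} = v_{1} + v_{3} + v_{4}  ⇒ sig = ⟨2 | 1 1 1⟩
  P = {2,9}:  v_{2} + v_{9} = v_{1} + v_{5} + v_{6} + v_{8}  ⇒ sig = ⟨2 | 1 1 1 1⟩
  P = {3,9}:  v_{3} + v_{9} = v_{1} + v_{5} + v_{6} + 2·v_{8}  ⇒ sig = ⟨2 | 1 1 1 2⟩
  P = {1,2,4}:  v_{1} + v_{2} + v_{4} = v_{7}  ⇒ sig = ⟨3 | 1⟩
  P = {3,5,6,7}:  v_{3} + v_{5} + v_{6} + v_{7} = 2·v_{2}  ⇒ sig = ⟨4 | 2⟩
  P = {1,4,5,6,8}:  v_{1} + v_{4} + v_{5} + v_{6} + v_{8} = 0  ⇒ sig = ⟨5 | 0⟩
  P = {0,1,5,6,8}:  v_{0} + v_{1} + v_{5} + v_{6} + v_{8} = v_{9}  ⇒ sig = ⟨5 | 1⟩
  P = {1,3,4,5,6}:  v_{1} + v_{3} + v_{4} + v_{5} + v_{6} = v_{2}  ⇒ sig = ⟨5 | 1⟩

Sorted signature multiset PRS(X):
[⟨2 | 0⟩, ⟨2 | 1⟩, ⟨2 | 1⟩, ⟨2 | 1⟩, ⟨2 | 1⟩, ⟨2 | 1 1⟩, ⟨2 | 1 1 1⟩, ⟨2 | 1 1 1 1⟩, ⟨2 | 1 1 1 2⟩, ⟨3 | 1⟩, ⟨4 | 2⟩, ⟨5 | 0⟩, ⟨5 | 1⟩, ⟨5 | 1⟩]


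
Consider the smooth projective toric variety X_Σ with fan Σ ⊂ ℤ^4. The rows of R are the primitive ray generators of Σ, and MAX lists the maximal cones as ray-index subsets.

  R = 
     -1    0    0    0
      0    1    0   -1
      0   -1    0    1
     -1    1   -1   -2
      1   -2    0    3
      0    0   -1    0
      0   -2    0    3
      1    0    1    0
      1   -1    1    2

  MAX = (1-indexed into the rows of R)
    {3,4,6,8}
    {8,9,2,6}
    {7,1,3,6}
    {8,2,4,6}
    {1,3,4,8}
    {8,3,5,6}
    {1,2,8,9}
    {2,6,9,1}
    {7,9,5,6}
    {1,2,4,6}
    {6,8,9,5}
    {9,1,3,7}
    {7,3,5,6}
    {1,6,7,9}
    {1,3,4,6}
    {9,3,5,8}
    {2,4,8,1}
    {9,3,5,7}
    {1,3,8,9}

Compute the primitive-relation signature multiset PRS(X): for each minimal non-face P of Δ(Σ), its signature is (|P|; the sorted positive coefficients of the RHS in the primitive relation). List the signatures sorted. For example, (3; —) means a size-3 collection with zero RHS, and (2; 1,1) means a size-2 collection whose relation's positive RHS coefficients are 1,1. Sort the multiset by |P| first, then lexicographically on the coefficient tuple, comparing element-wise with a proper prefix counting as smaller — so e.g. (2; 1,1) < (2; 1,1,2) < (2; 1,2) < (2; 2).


10 collections generate NE(X_Σ); each relation:

  • {2,3}:  v_{2} + v_{3} = 0 — sig = (2; —)
  • {4,9}:  v_{4} + v_{9} = 0 — sig = (2; —)
  • {1,5}:  v_{1} + v_{5} = v_{7} — sig = (2; 1)
  • {2,5}:  v_{2} + v_{5} = v_{6} + v_{9} — sig = (2; 1,1)
  • {4,5}:  v_{4} + v_{5} = v_{3} + v_{6} — sig = (2; 1,1)
  • {7,8}:  v_{7} + v_{8} = v_{3} + v_{9} — sig = (2; 1,1)
  • {2,7}:  v_{2} + v_{7} = v_{1} + v_{6} + v_{9} — sig = (2; 1,1,1)
  • {4,7}:  v_{4} + v_{7} = v_{1} + v_{3} + v_{6} — sig = (2; 1,1,1)
  • {1,6,8}:  v_{1} + v_{6} + v_{8} = 0 — sig = (3; —)
  • {3,6,9}:  v_{3} + v_{6} + v_{9} = v_{5} — sig = (3; 1)

Sorted signature multiset PRS(X):
    |P|=2: 8 collections, coeffs (), (), (1), (1,1), (1,1), (1,1), (1,1,1), (1,1,1)
    |P|=3: 2 collections, coeffs (), (1)


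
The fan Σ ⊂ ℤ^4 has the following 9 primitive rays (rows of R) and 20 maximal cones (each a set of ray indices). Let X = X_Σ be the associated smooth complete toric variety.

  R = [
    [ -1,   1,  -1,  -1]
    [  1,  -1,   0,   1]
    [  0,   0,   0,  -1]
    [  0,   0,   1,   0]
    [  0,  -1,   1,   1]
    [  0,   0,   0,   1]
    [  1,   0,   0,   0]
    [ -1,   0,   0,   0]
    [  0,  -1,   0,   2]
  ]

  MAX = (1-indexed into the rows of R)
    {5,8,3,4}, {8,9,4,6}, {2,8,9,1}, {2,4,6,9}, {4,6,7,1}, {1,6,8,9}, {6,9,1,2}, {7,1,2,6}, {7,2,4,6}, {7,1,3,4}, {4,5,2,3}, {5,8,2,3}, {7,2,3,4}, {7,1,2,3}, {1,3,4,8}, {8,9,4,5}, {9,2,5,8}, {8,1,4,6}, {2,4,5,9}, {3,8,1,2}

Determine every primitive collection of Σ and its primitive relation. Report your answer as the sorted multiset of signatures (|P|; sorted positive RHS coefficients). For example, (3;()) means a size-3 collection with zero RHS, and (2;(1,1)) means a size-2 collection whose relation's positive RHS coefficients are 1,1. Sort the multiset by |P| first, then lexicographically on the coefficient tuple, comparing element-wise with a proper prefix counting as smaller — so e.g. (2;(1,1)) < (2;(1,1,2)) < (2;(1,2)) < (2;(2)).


11 minimal non-faces of Δ(Σ) (on 9 rays):

  {3,6}:  v_{3} + v_{6} = 0  so sig = (2;())
  {7,8}:  v_{7} + v_{8} = 0  so sig = (2;())
  {1,5}:  v_{1} + v_{5} = v_{8}  so sig = (2;(1))
  {3,9}:  v_{3} + v_{9} = v_{2} + v_{8}  so sig = (2;(1,1))
  {5,6}:  v_{5} + v_{6} = v_{4} + v_{9}  so sig = (2;(1,1))
  {5,7}:  v_{5} + v_{7} = v_{2} + v_{4}  so sig = (2;(1,1))
  {7,9}:  v_{7} + v_{9} = v_{2} + v_{6}  so sig = (2;(1,1))
  {1,2,4}:  v_{1} + v_{2} + v_{4} = 0  so sig = (3;())
  {2,4,8}:  v_{2} + v_{4} + v_{8} = v_{5}  so sig = (3;(1))
  {2,6,8}:  v_{2} + v_{6} + v_{8} = v_{9}  so sig = (3;(1))
  {1,4,9}:  v_{1} + v_{4} + v_{9} = v_{6} + v_{8}  so sig = (3;(1,1))

Sorted signature multiset PRS(X):
    (2;())
    (2;())
    (2;(1))
    (2;(1,1))
    (2;(1,1))
    (2;(1,1))
    (2;(1,1))
    (3;())
    (3;(1))
    (3;(1))
    (3;(1,1))


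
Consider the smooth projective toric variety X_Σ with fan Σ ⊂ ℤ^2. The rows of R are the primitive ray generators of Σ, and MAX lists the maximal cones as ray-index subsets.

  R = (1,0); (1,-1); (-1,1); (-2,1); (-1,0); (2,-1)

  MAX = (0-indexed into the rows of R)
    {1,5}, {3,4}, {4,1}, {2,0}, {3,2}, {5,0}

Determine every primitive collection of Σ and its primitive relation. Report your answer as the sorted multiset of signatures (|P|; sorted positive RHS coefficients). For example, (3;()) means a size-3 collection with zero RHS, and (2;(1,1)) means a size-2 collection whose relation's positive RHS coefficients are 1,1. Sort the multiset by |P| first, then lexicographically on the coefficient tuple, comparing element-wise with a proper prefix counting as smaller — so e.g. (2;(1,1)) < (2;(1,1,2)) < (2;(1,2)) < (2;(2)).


Δ(Σ) — 6 vertices, 9 min non-faces:

  {0,4}:  v_{0} + v_{4} = 0  so sig = (2;())
  {1,2}:  v_{1} + v_{2} = 0  so sig = (2;())
  {3,5}:  v_{3} + v_{5} = 0  so sig = (2;())
  {0,1}:  v_{0} + v_{1} = v_{5}  so sig = (2;(1))
  {0,3}:  v_{0} + v_{3} = v_{2}  so sig = (2;(1))
  {1,3}:  v_{1} + v_{3} = v_{4}  so sig = (2;(1))
  {2,4}:  v_{2} + v_{4} = v_{3}  so sig = (2;(1))
  {2,5}:  v_{2} + v_{5} = v_{0}  so sig = (2;(1))
  {4,5}:  v_{4} + v_{5} = v_{1}  so sig = (2;(1))

so the primitive-relation signature multiset is
    |P|=2: 9 collections, coeffs (), (), (), (1), (1), (1), (1), (1), (1)


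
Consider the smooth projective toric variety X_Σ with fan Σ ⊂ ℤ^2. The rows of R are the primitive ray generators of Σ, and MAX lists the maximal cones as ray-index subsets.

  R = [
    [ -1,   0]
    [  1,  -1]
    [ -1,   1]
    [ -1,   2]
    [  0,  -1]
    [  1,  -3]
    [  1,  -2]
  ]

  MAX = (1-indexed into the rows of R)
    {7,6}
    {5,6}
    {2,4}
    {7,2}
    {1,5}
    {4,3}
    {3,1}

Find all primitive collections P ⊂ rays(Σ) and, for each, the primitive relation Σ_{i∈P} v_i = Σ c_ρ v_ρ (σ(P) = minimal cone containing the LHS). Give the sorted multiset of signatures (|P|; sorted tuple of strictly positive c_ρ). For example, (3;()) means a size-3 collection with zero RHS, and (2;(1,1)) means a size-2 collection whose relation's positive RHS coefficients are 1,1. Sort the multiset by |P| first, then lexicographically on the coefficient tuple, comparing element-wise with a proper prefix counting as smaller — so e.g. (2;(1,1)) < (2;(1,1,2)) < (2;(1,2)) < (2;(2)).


Minimal non-faces — 14 found among 7 rays, 7 max cones:

  P={2,3}:  v_{2} + v_{3} = 0 — sig = (2;())
  P={4,7}:  v_{4} + v_{7} = 0 — sig = (2;())
  P={1,2}:  v_{1} + v_{2} = v_{5} — sig = (2;(1))
  P={2,5}:  v_{2} + v_{5} = v_{7} — sig = (2;(1))
  P={3,5}:  v_{3} + v_{5} = v_{1} — sig = (2;(1))
  P={3,7}:  v_{3} + v_{7} = v_{5} — sig = (2;(1))
  P={4,5}:  v_{4} + v_{5} = v_{3} — sig = (2;(1))
  P={4,6}:  v_{4} + v_{6} = v_{5} — sig = (2;(1))
  P={5,7}:  v_{5} + v_{7} = v_{6} — sig = (2;(1))
  P={1,4}:  v_{1} + v_{4} = 2·v_{3} — sig = (2;(2))
  P={1,7}:  v_{1} + v_{7} = 2·v_{5} — sig = (2;(2))
  P={2,6}:  v_{2} + v_{6} = 2·v_{7} — sig = (2;(2))
  P={3,6}:  v_{3} + v_{6} = 2·v_{5} — sig = (2;(2))
  P={1,6}:  v_{1} + v_{6} = 3·v_{5} — sig = (2;(3))

so the primitive-relation signature multiset is
{ (2;()) ×2,  (2;(1)) ×7,  (2;(2)) ×4,  (2;(3)) }


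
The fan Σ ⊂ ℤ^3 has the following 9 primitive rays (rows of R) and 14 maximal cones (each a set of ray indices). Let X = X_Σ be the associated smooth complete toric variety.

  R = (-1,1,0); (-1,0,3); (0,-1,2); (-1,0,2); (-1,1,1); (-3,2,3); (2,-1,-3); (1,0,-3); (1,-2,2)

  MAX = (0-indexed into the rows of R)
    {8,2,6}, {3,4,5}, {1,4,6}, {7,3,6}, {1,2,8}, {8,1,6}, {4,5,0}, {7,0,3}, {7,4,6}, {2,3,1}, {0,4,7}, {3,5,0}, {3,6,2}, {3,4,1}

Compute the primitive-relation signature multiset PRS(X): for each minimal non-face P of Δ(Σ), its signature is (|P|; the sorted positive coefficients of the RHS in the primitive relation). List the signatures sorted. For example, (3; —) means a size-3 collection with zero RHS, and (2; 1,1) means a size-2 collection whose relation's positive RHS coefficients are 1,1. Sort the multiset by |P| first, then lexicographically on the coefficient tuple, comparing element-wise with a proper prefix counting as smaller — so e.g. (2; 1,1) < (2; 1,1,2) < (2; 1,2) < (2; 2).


Minimal non-faces — 20 found among 9 rays, 14 max cones:

  P={1,7}:  v_{1} + v_{7} = 0  →  sig = (2; —)
  P={0,2}:  v_{0} + v_{2} = v_{3}  →  sig = (2; 1)
  P={0,6}:  v_{0} + v_{6} = v_{7}  →  sig = (2; 1)
  P={0,8}:  v_{0} + v_{8} = v_{2}  →  sig = (2; 1)
  P={2,4}:  v_{2} + v_{4} = v_{1}  →  sig = (2; 1)
  P={5,6}:  v_{5} + v_{6} = v_{0}  →  sig = (2; 1)
  P={0,1}:  v_{0} + v_{1} = v_{3} + v_{4}  →  sig = (2; 1,1)
  P={2,7}:  v_{2} + v_{7} = v_{3} + v_{6}  →  sig = (2; 1,1)
  P={5,8}:  v_{5} + v_{8} = v_{1} + v_{3}  →  sig = (2; 1,1)
  P={7,8}:  v_{7} + v_{8} = v_{2} + v_{6}  →  sig = (2; 1,1)
  P={2,5}:  v_{2} + v_{5} = 2·v_{3} + v_{4}  →  sig = (2; 1,2)
  P={4,8}:  v_{4} + v_{8} = 2·v_{1} + v_{6}  →  sig = (2; 1,2)
  P={3,8}:  v_{3} + v_{8} = 2·v_{2}  →  sig = (2; 2)
  P={5,7}:  v_{5} + v_{7} = 2·v_{0}  →  sig = (2; 2)
  P={1,5}:  v_{1} + v_{5} = 2·v_{3} + 2·v_{4}  →  sig = (2; 2,2)
  P={3,4,6}:  v_{3} + v_{4} + v_{6} = 0  →  sig = (3; —)
  P={0,3,4}:  v_{0} + v_{3} + v_{4} = v_{5}  →  sig = (3; 1)
  P={1,2,6}:  v_{1} + v_{2} + v_{6} = v_{8}  →  sig = (3; 1)
  P={1,3,6}:  v_{1} + v_{3} + v_{6} = v_{2}  →  sig = (3; 1)
  P={3,4,7}:  v_{3} + v_{4} + v_{7} = v_{0}  →  sig = (3; 1)

Sorted signature multiset PRS(X):
    (2; —)
    (2; 1)
    (2; 1)
    (2; 1)
    (2; 1)
    (2; 1)
    (2; 1,1)
    (2; 1,1)
    (2; 1,1)
    (2; 1,1)
    (2; 1,2)
    (2; 1,2)
    (2; 2)
    (2; 2)
    (2; 2,2)
    (3; —)
    (3; 1)
    (3; 1)
    (3; 1)
    (3; 1)


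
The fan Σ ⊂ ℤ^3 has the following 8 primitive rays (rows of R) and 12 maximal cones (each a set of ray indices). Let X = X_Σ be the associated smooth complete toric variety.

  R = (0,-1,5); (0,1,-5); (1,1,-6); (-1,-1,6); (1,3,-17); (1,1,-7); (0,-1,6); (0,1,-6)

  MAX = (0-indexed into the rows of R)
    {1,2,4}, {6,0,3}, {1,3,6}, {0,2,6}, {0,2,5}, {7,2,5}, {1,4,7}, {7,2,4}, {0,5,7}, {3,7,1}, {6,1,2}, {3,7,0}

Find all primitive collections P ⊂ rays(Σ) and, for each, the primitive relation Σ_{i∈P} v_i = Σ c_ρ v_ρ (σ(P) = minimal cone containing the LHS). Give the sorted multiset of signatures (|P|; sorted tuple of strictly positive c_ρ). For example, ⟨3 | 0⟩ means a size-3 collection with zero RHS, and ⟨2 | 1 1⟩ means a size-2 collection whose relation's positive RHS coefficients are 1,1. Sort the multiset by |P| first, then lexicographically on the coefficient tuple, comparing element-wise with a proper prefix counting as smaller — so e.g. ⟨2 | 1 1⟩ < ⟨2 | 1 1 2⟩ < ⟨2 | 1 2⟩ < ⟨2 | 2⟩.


Δ(Σ) — 8 vertices, 12 min non-faces:

  P = {0,1}:  v_{0} + v_{1} = 0  →  sig = ⟨2 | 0⟩
  P = {2,3}:  v_{2} + v_{3} = 0  →  sig = ⟨2 | 0⟩
  P = {6,7}:  v_{6} + v_{7} = 0  →  sig = ⟨2 | 0⟩
  P = {0,4}:  v_{0} + v_{4} = v_{2} + v_{7}  →  sig = ⟨2 | 1 1⟩
  P = {1,5}:  v_{1} + v_{5} = v_{2} + v_{7}  →  sig = ⟨2 | 1 1⟩
  P = {3,4}:  v_{3} + v_{4} = v_{1} + v_{7}  →  sig = ⟨2 | 1 1⟩
  P = {3,5}:  v_{3} + v_{5} = v_{0} + v_{7}  →  sig = ⟨2 | 1 1⟩
  P = {4,6}:  v_{4} + v_{6} = v_{1} + v_{2}  →  sig = ⟨2 | 1 1⟩
  P = {5,6}:  v_{5} + v_{6} = v_{0} + v_{2}  →  sig = ⟨2 | 1 1⟩
  P = {4,5}:  v_{4} + v_{5} = 2·v_{2} + 2·v_{7}  →  sig = ⟨2 | 2 2⟩
  P = {0,2,7}:  v_{0} + v_{2} + v_{7} = v_{5}  →  sig = ⟨3 | 1⟩
  P = {1,2,7}:  v_{1} + v_{2} + v_{7} = v_{4}  →  sig = ⟨3 | 1⟩

so the primitive-relation signature multiset is
[⟨2 | 0⟩, ⟨2 | 0⟩, ⟨2 | 0⟩, ⟨2 | 1 1⟩, ⟨2 | 1 1⟩, ⟨2 | 1 1⟩, ⟨2 | 1 1⟩, ⟨2 | 1 1⟩, ⟨2 | 1 1⟩, ⟨2 | 2 2⟩, ⟨3 | 1⟩, ⟨3 | 1⟩]


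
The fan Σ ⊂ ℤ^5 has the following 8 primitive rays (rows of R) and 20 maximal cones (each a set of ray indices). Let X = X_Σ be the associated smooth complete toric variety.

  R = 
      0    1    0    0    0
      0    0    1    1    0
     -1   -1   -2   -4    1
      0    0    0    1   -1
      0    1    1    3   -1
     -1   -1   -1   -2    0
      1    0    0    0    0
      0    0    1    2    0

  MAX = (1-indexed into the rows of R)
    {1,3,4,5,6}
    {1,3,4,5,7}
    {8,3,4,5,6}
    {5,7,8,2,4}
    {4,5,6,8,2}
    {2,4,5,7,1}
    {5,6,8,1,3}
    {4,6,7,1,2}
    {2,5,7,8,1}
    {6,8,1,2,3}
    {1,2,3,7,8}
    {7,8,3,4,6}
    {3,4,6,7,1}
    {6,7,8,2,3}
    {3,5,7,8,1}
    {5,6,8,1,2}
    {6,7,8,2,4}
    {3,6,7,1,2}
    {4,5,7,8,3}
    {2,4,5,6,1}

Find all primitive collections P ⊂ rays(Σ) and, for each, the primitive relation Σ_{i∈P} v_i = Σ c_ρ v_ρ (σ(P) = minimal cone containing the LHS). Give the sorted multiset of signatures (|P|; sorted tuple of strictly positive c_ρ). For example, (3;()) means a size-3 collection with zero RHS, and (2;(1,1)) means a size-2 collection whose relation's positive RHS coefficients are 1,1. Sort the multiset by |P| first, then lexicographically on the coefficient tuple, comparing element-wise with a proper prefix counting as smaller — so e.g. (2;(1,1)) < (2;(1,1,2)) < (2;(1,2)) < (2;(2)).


The 5 primitive collections of Σ (r=8, n=5):

  P = {1,4,8}:  v_{1} + v_{4} + v_{8} = v_{5}  →  sig = (3;(1))
  P = {2,3,4}:  v_{2} + v_{3} + v_{4} = v_{6}  →  sig = (3;(1))
  P = {5,6,7}:  v_{5} + v_{6} + v_{7} = v_{4}  →  sig = (3;(1))
  P = {2,3,5}:  v_{2} + v_{3} + v_{5} = v_{1} + v_{6} + v_{8}  →  sig = (3;(1,1,1))
  P = {1,6,7,8}:  v_{1} + v_{6} + v_{7} + v_{8} = 0  →  sig = (4;())

Sorted signature multiset PRS(X):
    |P|=3: 4 collections, coeffs (1), (1), (1), (1,1,1)
    |P|=4: 1 collection, coeffs ()


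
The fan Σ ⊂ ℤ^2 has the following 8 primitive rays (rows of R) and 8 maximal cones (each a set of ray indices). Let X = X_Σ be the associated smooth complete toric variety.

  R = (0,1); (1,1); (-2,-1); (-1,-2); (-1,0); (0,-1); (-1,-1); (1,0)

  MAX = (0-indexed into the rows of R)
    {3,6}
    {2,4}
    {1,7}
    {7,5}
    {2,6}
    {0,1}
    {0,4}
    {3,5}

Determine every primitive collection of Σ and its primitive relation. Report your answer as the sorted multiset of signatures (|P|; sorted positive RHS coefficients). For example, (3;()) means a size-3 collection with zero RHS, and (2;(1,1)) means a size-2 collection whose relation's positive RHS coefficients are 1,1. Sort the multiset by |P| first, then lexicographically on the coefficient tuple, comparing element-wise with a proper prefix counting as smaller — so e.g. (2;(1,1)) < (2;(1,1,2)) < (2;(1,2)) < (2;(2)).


Minimal non-faces — 20 found among 8 rays, 8 max cones:

  {0,5}:  v_{0} + v_{5} = 0  so sig = (2;())
  {1,6}:  v_{1} + v_{6} = 0  so sig = (2;())
  {4,7}:  v_{4} + v_{7} = 0  so sig = (2;())
  {0,3}:  v_{0} + v_{3} = v_{6}  so sig = (2;(1))
  {0,6}:  v_{0} + v_{6} = v_{4}  so sig = (2;(1))
  {0,7}:  v_{0} + v_{7} = v_{1}  so sig = (2;(1))
  {1,2}:  v_{1} + v_{2} = v_{4}  so sig = (2;(1))
  {1,3}:  v_{1} + v_{3} = v_{5}  so sig = (2;(1))
  {1,4}:  v_{1} + v_{4} = v_{0}  so sig = (2;(1))
  {1,5}:  v_{1} + v_{5} = v_{7}  so sig = (2;(1))
  {2,7}:  v_{2} + v_{7} = v_{6}  so sig = (2;(1))
  {4,5}:  v_{4} + v_{5} = v_{6}  so sig = (2;(1))
  {4,6}:  v_{4} + v_{6} = v_{2}  so sig = (2;(1))
  {5,6}:  v_{5} + v_{6} = v_{3}  so sig = (2;(1))
  {6,7}:  v_{6} + v_{7} = v_{5}  so sig = (2;(1))
  {0,2}:  v_{0} + v_{2} = 2·v_{4}  so sig = (2;(2))
  {2,5}:  v_{2} + v_{5} = 2·v_{6}  so sig = (2;(2))
  {3,4}:  v_{3} + v_{4} = 2·v_{6}  so sig = (2;(2))
  {3,7}:  v_{3} + v_{7} = 2·v_{5}  so sig = (2;(2))
  {2,3}:  v_{2} + v_{3} = 3·v_{6}  so sig = (2;(3))

Hence PRS(X_Σ) =
{ (2;()) ×3,  (2;(1)) ×12,  (2;(2)) ×4,  (2;(3)) }


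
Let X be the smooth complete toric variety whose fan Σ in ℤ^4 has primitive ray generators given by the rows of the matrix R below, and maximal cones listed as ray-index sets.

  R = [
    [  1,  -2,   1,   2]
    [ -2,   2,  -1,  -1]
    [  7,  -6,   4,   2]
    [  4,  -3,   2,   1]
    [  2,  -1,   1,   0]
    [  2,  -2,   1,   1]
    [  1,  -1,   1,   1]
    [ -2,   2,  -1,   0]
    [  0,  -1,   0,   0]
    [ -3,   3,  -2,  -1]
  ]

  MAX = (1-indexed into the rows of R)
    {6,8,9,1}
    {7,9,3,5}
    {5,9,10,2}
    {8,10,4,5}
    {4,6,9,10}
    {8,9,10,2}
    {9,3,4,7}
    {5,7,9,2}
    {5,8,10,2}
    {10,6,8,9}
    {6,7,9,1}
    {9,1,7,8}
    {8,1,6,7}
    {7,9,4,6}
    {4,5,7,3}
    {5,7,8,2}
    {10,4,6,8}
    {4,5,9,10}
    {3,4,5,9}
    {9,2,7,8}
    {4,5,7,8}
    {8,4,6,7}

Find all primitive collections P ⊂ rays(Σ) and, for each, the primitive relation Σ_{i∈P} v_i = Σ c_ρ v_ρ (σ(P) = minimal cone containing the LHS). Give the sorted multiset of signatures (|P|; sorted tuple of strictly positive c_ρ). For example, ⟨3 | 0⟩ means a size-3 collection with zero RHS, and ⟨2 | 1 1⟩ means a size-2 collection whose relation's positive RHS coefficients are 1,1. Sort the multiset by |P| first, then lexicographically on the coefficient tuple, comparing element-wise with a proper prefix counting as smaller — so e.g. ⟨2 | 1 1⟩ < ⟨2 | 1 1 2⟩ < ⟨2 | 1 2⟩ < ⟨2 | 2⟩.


The 17 primitive collections of Σ (r=10, n=4):

  {2,6}:  v_{2} + v_{6} = 0  ⇒ sig = ⟨2 | 0⟩
  {2,4}:  v_{2} + v_{4} = v_{5}  ⇒ sig = ⟨2 | 1⟩
  {3,10}:  v_{3} + v_{10} = v_{4}  ⇒ sig = ⟨2 | 1⟩
  {5,6}:  v_{5} + v_{6} = v_{4}  ⇒ sig = ⟨2 | 1⟩
  {7,10}:  v_{7} + v_{10} = v_{8}  ⇒ sig = ⟨2 | 1⟩
  {1,5}:  v_{1} + v_{5} = v_{6} + v_{7}  ⇒ sig = ⟨2 | 1 1⟩
  {3,8}:  v_{3} + v_{8} = v_{4} + v_{7}  ⇒ sig = ⟨2 | 1 1⟩
  {1,2}:  v_{1} + v_{2} = v_{7} + v_{8} + v_{9}  ⇒ sig = ⟨2 | 1 1 1⟩
  {1,3}:  v_{1} + v_{3} = v_{4} + v_{6} + 2·v_{7} + v_{9}  ⇒ sig = ⟨2 | 1 1 1 2⟩
  {1,10}:  v_{1} + v_{10} = v_{6} + 2·v_{8} + v_{9}  ⇒ sig = ⟨2 | 1 1 2⟩
  {2,3}:  v_{2} + v_{3} = 2·v_{5} + v_{7} + v_{9}  ⇒ sig = ⟨2 | 1 1 2⟩
  {3,6}:  v_{3} + v_{6} = 2·v_{4} + v_{7} + v_{9}  ⇒ sig = ⟨2 | 1 1 2⟩
  {1,4}:  v_{1} + v_{4} = 2·v_{6} + v_{7}  ⇒ sig = ⟨2 | 1 2⟩
  {5,8,9}:  v_{5} + v_{8} + v_{9} = 0  ⇒ sig = ⟨3 | 0⟩
  {4,8,9}:  v_{4} + v_{8} + v_{9} = v_{6}  ⇒ sig = ⟨3 | 1⟩
  {4,5,7,9}:  v_{4} + v_{5} + v_{7} + v_{9} = v_{3}  ⇒ sig = ⟨4 | 1⟩
  {6,7,8,9}:  v_{6} + v_{7} + v_{8} + v_{9} = v_{1}  ⇒ sig = ⟨4 | 1⟩

so the primitive-relation signature multiset is
{ ⟨2 | 0⟩,  ⟨2 | 1⟩ ×4,  ⟨2 | 1 1⟩ ×2,  ⟨2 | 1 1 1⟩,  ⟨2 | 1 1 1 2⟩,  ⟨2 | 1 1 2⟩ ×3,  ⟨2 | 1 2⟩,  ⟨3 | 0⟩,  ⟨3 | 1⟩,  ⟨4 | 1⟩ ×2 }


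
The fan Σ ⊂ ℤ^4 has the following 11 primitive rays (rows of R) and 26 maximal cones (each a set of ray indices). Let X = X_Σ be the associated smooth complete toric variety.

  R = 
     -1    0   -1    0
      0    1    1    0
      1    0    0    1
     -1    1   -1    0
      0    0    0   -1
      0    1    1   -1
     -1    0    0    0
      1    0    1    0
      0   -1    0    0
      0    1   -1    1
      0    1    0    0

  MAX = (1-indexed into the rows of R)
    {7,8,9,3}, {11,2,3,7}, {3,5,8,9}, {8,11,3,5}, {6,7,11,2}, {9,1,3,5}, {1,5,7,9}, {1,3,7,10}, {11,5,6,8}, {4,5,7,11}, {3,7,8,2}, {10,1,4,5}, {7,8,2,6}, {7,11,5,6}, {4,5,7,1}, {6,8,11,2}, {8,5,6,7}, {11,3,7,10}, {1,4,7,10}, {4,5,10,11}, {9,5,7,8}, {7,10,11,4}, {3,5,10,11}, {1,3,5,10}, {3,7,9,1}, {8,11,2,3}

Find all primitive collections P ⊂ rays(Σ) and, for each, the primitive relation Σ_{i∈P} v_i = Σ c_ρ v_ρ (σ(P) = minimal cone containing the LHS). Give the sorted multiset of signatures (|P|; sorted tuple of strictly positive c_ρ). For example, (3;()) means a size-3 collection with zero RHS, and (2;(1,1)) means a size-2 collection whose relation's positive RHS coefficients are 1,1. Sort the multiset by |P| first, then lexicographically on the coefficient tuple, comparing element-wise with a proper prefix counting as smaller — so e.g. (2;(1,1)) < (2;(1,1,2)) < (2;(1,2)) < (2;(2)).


Δ(Σ) — 11 vertices, 21 min non-faces:

  P = {1,8}:  v_{1} + v_{8} = 0  ⇒ sig = (2;())
  P = {9,11}:  v_{9} + v_{11} = 0  ⇒ sig = (2;())
  P = {1,11}:  v_{1} + v_{11} = v_{4}  ⇒ sig = (2;(1))
  P = {2,5}:  v_{2} + v_{5} = v_{6}  ⇒ sig = (2;(1))
  P = {3,4}:  v_{3} + v_{4} = v_{10}  ⇒ sig = (2;(1))
  P = {4,8}:  v_{4} + v_{8} = v_{11}  ⇒ sig = (2;(1))
  P = {4,9}:  v_{4} + v_{9} = v_{1}  ⇒ sig = (2;(1))
  P = {1,2}:  v_{1} + v_{2} = v_{7} + v_{11}  ⇒ sig = (2;(1,1))
  P = {2,9}:  v_{2} + v_{9} = v_{7} + v_{8}  ⇒ sig = (2;(1,1))
  P = {3,6}:  v_{3} + v_{6} = v_{8} + v_{11}  ⇒ sig = (2;(1,1))
  P = {8,10}:  v_{8} + v_{10} = v_{3} + v_{11}  ⇒ sig = (2;(1,1))
  P = {9,10}:  v_{9} + v_{10} = v_{1} + v_{3}  ⇒ sig = (2;(1,1))
  P = {1,6}:  v_{1} + v_{6} = v_{5} + v_{7} + v_{11}  ⇒ sig = (2;(1,1,1))
  P = {6,9}:  v_{6} + v_{9} = v_{5} + v_{7} + v_{8}  ⇒ sig = (2;(1,1,1))
  P = {2,10}:  v_{2} + v_{10} = v_{3} + v_{7} + 2·v_{11}  ⇒ sig = (2;(1,1,2))
  P = {4,6}:  v_{4} + v_{6} = v_{5} + v_{7} + 2·v_{11}  ⇒ sig = (2;(1,1,2))
  P = {2,4}:  v_{2} + v_{4} = v_{7} + 2·v_{11}  ⇒ sig = (2;(1,2))
  P = {6,10}:  v_{6} + v_{10} = 2·v_{11}  ⇒ sig = (2;(2))
  P = {3,5,7}:  v_{3} + v_{5} + v_{7} = 0  ⇒ sig = (3;())
  P = {5,7,10}:  v_{5} + v_{7} + v_{10} = v_{4}  ⇒ sig = (3;(1))
  P = {7,8,11}:  v_{7} + v_{8} + v_{11} = v_{2}  ⇒ sig = (3;(1))

so the primitive-relation signature multiset is
{ (2;()) ×2,  (2;(1)) ×5,  (2;(1,1)) ×5,  (2;(1,1,1)) ×2,  (2;(1,1,2)) ×2,  (2;(1,2)),  (2;(2)),  (3;()),  (3;(1)) ×2 }


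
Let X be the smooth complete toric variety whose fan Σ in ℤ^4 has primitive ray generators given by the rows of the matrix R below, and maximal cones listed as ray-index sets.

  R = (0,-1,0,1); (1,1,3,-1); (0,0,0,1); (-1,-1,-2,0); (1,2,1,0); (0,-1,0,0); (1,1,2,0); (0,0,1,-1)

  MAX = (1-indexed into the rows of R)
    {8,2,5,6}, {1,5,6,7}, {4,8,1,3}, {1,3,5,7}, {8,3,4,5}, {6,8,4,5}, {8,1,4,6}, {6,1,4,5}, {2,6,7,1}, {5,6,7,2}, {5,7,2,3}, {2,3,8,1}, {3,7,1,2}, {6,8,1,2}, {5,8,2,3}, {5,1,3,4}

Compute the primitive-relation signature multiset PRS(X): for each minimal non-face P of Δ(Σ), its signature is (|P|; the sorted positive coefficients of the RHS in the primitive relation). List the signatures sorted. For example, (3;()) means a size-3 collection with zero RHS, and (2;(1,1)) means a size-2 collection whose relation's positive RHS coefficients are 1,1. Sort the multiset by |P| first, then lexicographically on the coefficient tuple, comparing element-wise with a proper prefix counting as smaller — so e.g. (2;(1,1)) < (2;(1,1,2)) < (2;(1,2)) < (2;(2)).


Σ has 6 primitive collections:

  • {4,7}:  v_{4} + v_{7} = 0  ⇒ sig = (2;())
  • {2,4}:  v_{2} + v_{4} = v_{8}  ⇒ sig = (2;(1))
  • {3,6}:  v_{3} + v_{6} = v_{1}  ⇒ sig = (2;(1))
  • {7,8}:  v_{7} + v_{8} = v_{2}  ⇒ sig = (2;(1))
  • {1,5,8}:  v_{1} + v_{5} + v_{8} = v_{7}  ⇒ sig = (3;(1))
  • {1,2,5}:  v_{1} + v_{2} + v_{5} = 2·v_{7}  ⇒ sig = (3;(2))

Sorted signature multiset PRS(X):
    (2;())
    (2;(1))
    (2;(1))
    (2;(1))
    (3;(1))
    (3;(2))


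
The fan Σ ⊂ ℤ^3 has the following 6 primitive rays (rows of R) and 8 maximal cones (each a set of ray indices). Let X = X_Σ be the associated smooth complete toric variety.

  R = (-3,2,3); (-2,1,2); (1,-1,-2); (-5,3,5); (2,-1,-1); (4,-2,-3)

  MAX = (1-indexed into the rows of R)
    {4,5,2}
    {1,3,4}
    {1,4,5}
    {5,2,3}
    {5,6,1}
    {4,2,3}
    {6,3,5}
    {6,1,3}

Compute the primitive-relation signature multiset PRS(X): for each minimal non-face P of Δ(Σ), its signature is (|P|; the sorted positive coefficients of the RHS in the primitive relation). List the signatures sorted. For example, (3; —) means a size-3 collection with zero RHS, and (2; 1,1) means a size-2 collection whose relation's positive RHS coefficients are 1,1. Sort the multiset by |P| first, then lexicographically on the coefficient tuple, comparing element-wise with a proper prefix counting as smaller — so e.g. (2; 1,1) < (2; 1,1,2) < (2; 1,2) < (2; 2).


Primitive collections (5):

  • {1,2}:  v_{1} + v_{2} = v_{4}  ⇒ sig = (2; 1)
  • {2,6}:  v_{2} + v_{6} = v_{5}  ⇒ sig = (2; 1)
  • {4,6}:  v_{4} + v_{6} = v_{1} + v_{5}  ⇒ sig = (2; 1,1)
  • {1,3,5}:  v_{1} + v_{3} + v_{5} = 0  ⇒ sig = (3; —)
  • {3,4,5}:  v_{3} + v_{4} + v_{5} = v_{2}  ⇒ sig = (3; 1)

Hence PRS(X_Σ) =
[(2; 1), (2; 1), (2; 1,1), (3; —), (3; 1)]


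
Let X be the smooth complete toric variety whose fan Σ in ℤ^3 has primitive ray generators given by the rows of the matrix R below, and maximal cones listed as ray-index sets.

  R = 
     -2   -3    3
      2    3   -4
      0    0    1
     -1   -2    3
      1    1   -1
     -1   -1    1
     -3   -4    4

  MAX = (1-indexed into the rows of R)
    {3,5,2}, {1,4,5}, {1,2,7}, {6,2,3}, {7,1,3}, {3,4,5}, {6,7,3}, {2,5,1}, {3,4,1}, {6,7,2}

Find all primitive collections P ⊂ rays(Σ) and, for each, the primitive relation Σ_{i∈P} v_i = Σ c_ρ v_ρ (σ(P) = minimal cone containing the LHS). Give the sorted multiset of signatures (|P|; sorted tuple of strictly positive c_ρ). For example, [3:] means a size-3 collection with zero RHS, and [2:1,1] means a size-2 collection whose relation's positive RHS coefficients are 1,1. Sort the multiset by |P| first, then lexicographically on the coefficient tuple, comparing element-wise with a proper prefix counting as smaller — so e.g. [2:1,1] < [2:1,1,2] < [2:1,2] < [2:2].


Primitive collections (9):

  • {5,6}:  v_{5} + v_{6} = 0  so sig = [2:]
  • {1,6}:  v_{1} + v_{6} = v_{7}  so sig = [2:1]
  • {2,4}:  v_{2} + v_{4} = v_{5}  so sig = [2:1]
  • {5,7}:  v_{5} + v_{7} = v_{1}  so sig = [2:1]
  • {4,6}:  v_{4} + v_{6} = v_{1} + v_{3}  so sig = [2:1,1]
  • {4,7}:  v_{4} + v_{7} = 2·v_{1} + v_{3}  so sig = [2:1,2]
  • {1,2,3}:  v_{1} + v_{2} + v_{3} = 0  so sig = [3:]
  • {1,3,5}:  v_{1} + v_{3} + v_{5} = v_{4}  so sig = [3:1]
  • {2,3,7}:  v_{2} + v_{3} + v_{7} = v_{6}  so sig = [3:1]

Sorted signature multiset PRS(X):
{ [2:],  [2:1] ×3,  [2:1,1],  [2:1,2],  [3:],  [3:1] ×2 }


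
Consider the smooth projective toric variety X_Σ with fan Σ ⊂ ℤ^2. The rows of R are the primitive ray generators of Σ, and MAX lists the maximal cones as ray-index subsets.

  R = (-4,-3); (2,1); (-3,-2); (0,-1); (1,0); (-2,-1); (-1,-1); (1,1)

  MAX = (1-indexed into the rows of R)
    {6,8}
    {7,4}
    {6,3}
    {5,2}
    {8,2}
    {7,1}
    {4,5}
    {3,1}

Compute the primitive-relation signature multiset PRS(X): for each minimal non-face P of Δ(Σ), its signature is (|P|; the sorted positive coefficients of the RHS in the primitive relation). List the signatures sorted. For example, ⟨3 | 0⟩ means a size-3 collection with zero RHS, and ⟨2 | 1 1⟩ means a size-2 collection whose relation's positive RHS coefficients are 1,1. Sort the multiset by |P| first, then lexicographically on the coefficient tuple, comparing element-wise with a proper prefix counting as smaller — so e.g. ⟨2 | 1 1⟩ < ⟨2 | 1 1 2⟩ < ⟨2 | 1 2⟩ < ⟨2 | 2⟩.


Minimal non-faces — 20 found among 8 rays, 8 max cones:

  P = {2,6}:  v_{2} + v_{6} = 0  so sig = ⟨2 | 0⟩
  P = {7,8}:  v_{7} + v_{8} = 0  so sig = ⟨2 | 0⟩
  P = {1,8}:  v_{1} + v_{8} = v_{3}  so sig = ⟨2 | 1⟩
  P = {2,3}:  v_{2} + v_{3} = v_{7}  so sig = ⟨2 | 1⟩
  P = {2,7}:  v_{2} + v_{7} = v_{5}  so sig = ⟨2 | 1⟩
  P = {3,7}:  v_{3} + v_{7} = v_{1}  so sig = ⟨2 | 1⟩
  P = {3,8}:  v_{3} + v_{8} = v_{6}  so sig = ⟨2 | 1⟩
  P = {4,8}:  v_{4} + v_{8} = v_{5}  so sig = ⟨2 | 1⟩
  P = {5,6}:  v_{5} + v_{6} = v_{7}  so sig = ⟨2 | 1⟩
  P = {5,7}:  v_{5} + v_{7} = v_{4}  so sig = ⟨2 | 1⟩
  P = {5,8}:  v_{5} + v_{8} = v_{2}  so sig = ⟨2 | 1⟩
  P = {6,7}:  v_{6} + v_{7} = v_{3}  so sig = ⟨2 | 1⟩
  P = {1,2}:  v_{1} + v_{2} = 2·v_{7}  so sig = ⟨2 | 2⟩
  P = {1,6}:  v_{1} + v_{6} = 2·v_{3}  so sig = ⟨2 | 2⟩
  P = {2,4}:  v_{2} + v_{4} = 2·v_{5}  so sig = ⟨2 | 2⟩
  P = {3,5}:  v_{3} + v_{5} = 2·v_{7}  so sig = ⟨2 | 2⟩
  P = {4,6}:  v_{4} + v_{6} = 2·v_{7}  so sig = ⟨2 | 2⟩
  P = {1,5}:  v_{1} + v_{5} = 3·v_{7}  so sig = ⟨2 | 3⟩
  P = {3,4}:  v_{3} + v_{4} = 3·v_{7}  so sig = ⟨2 | 3⟩
  P = {1,4}:  v_{1} + v_{4} = 4·v_{7}  so sig = ⟨2 | 4⟩

Signatures (|P|; sorted positive RHS coefficients), sorted:
    ⟨2 | 0⟩
    ⟨2 | 0⟩
    ⟨2 | 1⟩
    ⟨2 | 1⟩
    ⟨2 | 1⟩
    ⟨2 | 1⟩
    ⟨2 | 1⟩
    ⟨2 | 1⟩
    ⟨2 | 1⟩
    ⟨2 | 1⟩
    ⟨2 | 1⟩
    ⟨2 | 1⟩
    ⟨2 | 2⟩
    ⟨2 | 2⟩
    ⟨2 | 2⟩
    ⟨2 | 2⟩
    ⟨2 | 2⟩
    ⟨2 | 3⟩
    ⟨2 | 3⟩
    ⟨2 | 4⟩


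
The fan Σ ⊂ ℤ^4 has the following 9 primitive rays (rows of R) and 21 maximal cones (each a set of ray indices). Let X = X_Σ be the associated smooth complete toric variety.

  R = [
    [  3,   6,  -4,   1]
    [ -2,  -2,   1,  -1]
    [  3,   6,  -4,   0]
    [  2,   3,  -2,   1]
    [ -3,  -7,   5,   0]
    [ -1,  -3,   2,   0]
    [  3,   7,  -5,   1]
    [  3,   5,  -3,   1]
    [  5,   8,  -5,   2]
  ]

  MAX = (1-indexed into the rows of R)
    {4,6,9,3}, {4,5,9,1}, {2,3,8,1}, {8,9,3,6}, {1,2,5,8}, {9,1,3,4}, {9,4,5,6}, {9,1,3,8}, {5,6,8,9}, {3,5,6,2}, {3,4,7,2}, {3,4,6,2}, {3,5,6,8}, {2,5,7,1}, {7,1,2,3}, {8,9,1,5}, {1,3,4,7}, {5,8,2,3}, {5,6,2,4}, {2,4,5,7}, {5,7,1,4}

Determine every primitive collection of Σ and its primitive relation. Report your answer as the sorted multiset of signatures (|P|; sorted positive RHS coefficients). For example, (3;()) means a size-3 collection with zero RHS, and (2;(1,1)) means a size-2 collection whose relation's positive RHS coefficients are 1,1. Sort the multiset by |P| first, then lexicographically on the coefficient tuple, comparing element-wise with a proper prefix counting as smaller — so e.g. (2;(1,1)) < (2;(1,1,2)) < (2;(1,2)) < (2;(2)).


12 collections generate NE(X_Σ); each relation:

  {1,6}:  v_{1} + v_{6} = v_{4}  ⟹  sig = (2;(1))
  {2,9}:  v_{2} + v_{9} = v_{1}  ⟹  sig = (2;(1))
  {4,8}:  v_{4} + v_{8} = v_{9}  ⟹  sig = (2;(1))
  {6,7}:  v_{6} + v_{7} = v_{2} + 2·v_{4}  ⟹  sig = (2;(1,2))
  {7,9}:  v_{7} + v_{9} = 2·v_{1} + v_{4}  ⟹  sig = (2;(1,2))
  {7,8}:  v_{7} + v_{8} = 2·v_{1}  ⟹  sig = (2;(2))
  {2,6,8}:  v_{2} + v_{6} + v_{8} = 0  ⟹  sig = (3;())
  {1,2,4}:  v_{1} + v_{2} + v_{4} = v_{7}  ⟹  sig = (3;(1))
  {1,3,5}:  v_{1} + v_{3} + v_{5} = v_{8}  ⟹  sig = (3;(1))
  {3,5,7}:  v_{3} + v_{5} + v_{7} = v_{1}  ⟹  sig = (3;(1))
  {3,4,5}:  v_{3} + v_{4} + v_{5} = v_{6} + v_{8}  ⟹  sig = (3;(1,1))
  {3,5,9}:  v_{3} + v_{5} + v_{9} = v_{6} + 2·v_{8}  ⟹  sig = (3;(1,2))

Signatures (|P|; sorted positive RHS coefficients), sorted:
    |P|=2: 6 collections, coeffs (1), (1), (1), (1,2), (1,2), (2)
    |P|=3: 6 collections, coeffs (), (1), (1), (1), (1,1), (1,2)


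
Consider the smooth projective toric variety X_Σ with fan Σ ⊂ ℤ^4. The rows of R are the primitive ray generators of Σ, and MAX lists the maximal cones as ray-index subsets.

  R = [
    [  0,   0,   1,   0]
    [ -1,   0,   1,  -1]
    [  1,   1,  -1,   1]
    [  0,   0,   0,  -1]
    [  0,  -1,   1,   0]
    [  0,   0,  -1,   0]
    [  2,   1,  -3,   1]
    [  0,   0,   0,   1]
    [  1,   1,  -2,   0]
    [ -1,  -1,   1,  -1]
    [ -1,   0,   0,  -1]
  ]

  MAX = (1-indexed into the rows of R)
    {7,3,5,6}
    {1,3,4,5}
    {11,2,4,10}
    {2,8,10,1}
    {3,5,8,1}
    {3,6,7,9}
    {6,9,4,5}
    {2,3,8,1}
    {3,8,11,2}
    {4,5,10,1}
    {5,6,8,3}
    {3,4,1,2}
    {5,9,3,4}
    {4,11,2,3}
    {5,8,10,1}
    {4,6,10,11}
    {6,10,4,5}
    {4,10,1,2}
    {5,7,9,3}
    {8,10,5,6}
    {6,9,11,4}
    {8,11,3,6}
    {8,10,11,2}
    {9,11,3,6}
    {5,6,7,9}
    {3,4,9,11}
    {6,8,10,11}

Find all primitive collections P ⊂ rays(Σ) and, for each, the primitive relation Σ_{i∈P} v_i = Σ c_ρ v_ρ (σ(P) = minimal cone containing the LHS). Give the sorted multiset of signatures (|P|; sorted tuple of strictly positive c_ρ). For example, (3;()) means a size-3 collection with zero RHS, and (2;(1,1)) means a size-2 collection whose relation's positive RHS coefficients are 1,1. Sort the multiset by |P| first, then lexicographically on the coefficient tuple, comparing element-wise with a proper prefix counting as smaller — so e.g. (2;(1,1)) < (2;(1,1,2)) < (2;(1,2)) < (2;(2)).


19 minimal non-faces of Δ(Σ) (on 11 rays):

  {1,6}:  v_{1} + v_{6} = 0  →  sig = (2;())
  {3,10}:  v_{3} + v_{10} = 0  →  sig = (2;())
  {4,8}:  v_{4} + v_{8} = 0  →  sig = (2;())
  {1,11}:  v_{1} + v_{11} = v_{2}  →  sig = (2;(1))
  {2,6}:  v_{2} + v_{6} = v_{11}  →  sig = (2;(1))
  {2,7}:  v_{2} + v_{7} = v_{9}  →  sig = (2;(1))
  {5,11}:  v_{5} + v_{11} = v_{10}  →  sig = (2;(1))
  {1,9}:  v_{1} + v_{9} = v_{3} + v_{4}  →  sig = (2;(1,1))
  {2,5}:  v_{2} + v_{5} = v_{1} + v_{10}  →  sig = (2;(1,1))
  {7,11}:  v_{7} + v_{11} = v_{6} + v_{9}  →  sig = (2;(1,1))
  {8,9}:  v_{8} + v_{9} = v_{3} + v_{6}  →  sig = (2;(1,1))
  {9,10}:  v_{9} + v_{10} = v_{4} + v_{6}  →  sig = (2;(1,1))
  {1,7}:  v_{1} + v_{7} = v_{3} + v_{5} + v_{9}  →  sig = (2;(1,1,1))
  {2,9}:  v_{2} + v_{9} = v_{3} + v_{4} + v_{11}  →  sig = (2;(1,1,1))
  {7,10}:  v_{7} + v_{10} = v_{5} + v_{6} + v_{9}  →  sig = (2;(1,1,1))
  {4,7}:  v_{4} + v_{7} = v_{5} + 2·v_{9}  →  sig = (2;(1,2))
  {7,8}:  v_{7} + v_{8} = 2·v_{3} + v_{5} + 2·v_{6}  →  sig = (2;(1,2,2))
  {3,4,6}:  v_{3} + v_{4} + v_{6} = v_{9}  →  sig = (3;(1))
  {3,5,6,9}:  v_{3} + v_{5} + v_{6} + v_{9} = v_{7}  →  sig = (4;(1))

Hence PRS(X_Σ) =
    (2;())
    (2;())
    (2;())
    (2;(1))
    (2;(1))
    (2;(1))
    (2;(1))
    (2;(1,1))
    (2;(1,1))
    (2;(1,1))
    (2;(1,1))
    (2;(1,1))
    (2;(1,1,1))
    (2;(1,1,1))
    (2;(1,1,1))
    (2;(1,2))
    (2;(1,2,2))
    (3;(1))
    (4;(1))
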